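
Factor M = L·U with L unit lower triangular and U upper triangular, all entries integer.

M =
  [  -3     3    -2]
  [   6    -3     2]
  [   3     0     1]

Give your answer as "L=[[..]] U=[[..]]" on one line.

  R1 -= -2·R0 → [0,3,-2]
  R2 -= -1·R0 → [0,3,-1]
  R2 -= 1·R1 → [0,0,1]

L=[[1,0,0],[-2,1,0],[-1,1,1]] U=[[-3,3,-2],[0,3,-2],[0,0,1]]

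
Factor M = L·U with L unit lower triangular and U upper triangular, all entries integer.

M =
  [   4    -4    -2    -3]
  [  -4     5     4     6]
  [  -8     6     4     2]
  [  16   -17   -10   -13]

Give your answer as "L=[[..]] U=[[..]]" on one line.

  R1 -= -1·R0 → [0,1,2,3]
  R2 -= -2·R0 → [0,-2,0,-4]
  R3 -= 4·R0 → [0,-1,-2,-1]
  R2 -= -2·R1 → [0,0,4,2]
  R3 -= -1·R1 → [0,0,0,2]
  R3 -= 0·R2 → [0,0,0,2]

L=[[1,0,0,0],[-1,1,0,0],[-2,-2,1,0],[4,-1,0,1]] U=[[4,-4,-2,-3],[0,1,2,3],[0,0,4,2],[0,0,0,2]]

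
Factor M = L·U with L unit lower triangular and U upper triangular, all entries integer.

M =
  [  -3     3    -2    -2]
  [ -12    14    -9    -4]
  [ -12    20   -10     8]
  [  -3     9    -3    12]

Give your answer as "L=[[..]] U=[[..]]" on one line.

L=[[1,0,0,0],[4,1,0,0],[4,4,1,0],[1,3,1,1]] U=[[-3,3,-2,-2],[0,2,-1,4],[0,0,2,0],[0,0,0,2]]

  row1 -= 4·row0 → [0,2,-1,4]
  row2 -= 4·row0 → [0,8,-2,16]
  row3 -= 1·row0 → [0,6,-1,14]
  row2 -= 4·row1 → [0,0,2,0]
  row3 -= 3·row1 → [0,0,2,2]
  row3 -= 1·row2 → [0,0,0,2]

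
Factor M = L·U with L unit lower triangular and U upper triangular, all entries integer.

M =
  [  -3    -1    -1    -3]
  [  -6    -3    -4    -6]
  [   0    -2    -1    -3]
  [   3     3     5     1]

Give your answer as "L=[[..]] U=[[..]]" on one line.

L=[[1,0,0,0],[2,1,0,0],[0,2,1,0],[-1,-2,0,1]] U=[[-3,-1,-1,-3],[0,-1,-2,0],[0,0,3,-3],[0,0,0,-2]]

  row1 -= 2·row0 → [0,-1,-2,0]
  row2 -= 0·row0 → [0,-2,-1,-3]
  row3 -= -1·row0 → [0,2,4,-2]
  row2 -= 2·row1 → [0,0,3,-3]
  row3 -= -2·row1 → [0,0,0,-2]
  row3 -= 0·row2 → [0,0,0,-2]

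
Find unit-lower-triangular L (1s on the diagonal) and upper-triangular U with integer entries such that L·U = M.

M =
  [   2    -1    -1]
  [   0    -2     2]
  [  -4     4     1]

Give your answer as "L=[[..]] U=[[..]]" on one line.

  row1 -= 0·row0 → [0,-2,2]
  row2 -= -2·row0 → [0,2,-1]
  row2 -= -1·row1 → [0,0,1]

L=[[1,0,0],[0,1,0],[-2,-1,1]] U=[[2,-1,-1],[0,-2,2],[0,0,1]]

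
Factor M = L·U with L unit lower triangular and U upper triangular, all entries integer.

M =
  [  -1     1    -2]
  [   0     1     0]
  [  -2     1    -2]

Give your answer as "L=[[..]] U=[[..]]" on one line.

L=[[1,0,0],[0,1,0],[2,-1,1]] U=[[-1,1,-2],[0,1,0],[0,0,2]]

  r1 -= 0·r0 → [0,1,0]
  r2 -= 2·r0 → [0,-1,2]
  r2 -= -1·r1 → [0,0,2]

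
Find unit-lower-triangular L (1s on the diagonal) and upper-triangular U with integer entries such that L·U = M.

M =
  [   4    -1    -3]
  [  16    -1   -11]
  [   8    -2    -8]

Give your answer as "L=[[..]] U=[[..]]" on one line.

L=[[1,0,0],[4,1,0],[2,0,1]] U=[[4,-1,-3],[0,3,1],[0,0,-2]]

  r1 -= 4·r0 → [0,3,1]
  r2 -= 2·r0 → [0,0,-2]
  r2 -= 0·r1 → [0,0,-2]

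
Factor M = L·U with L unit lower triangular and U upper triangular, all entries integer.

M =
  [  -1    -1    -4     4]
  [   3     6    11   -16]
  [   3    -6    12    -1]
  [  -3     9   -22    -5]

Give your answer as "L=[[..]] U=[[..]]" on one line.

L=[[1,0,0,0],[-3,1,0,0],[-3,-3,1,0],[3,4,2,1]] U=[[-1,-1,-4,4],[0,3,-1,-4],[0,0,-3,-1],[0,0,0,1]]

  r1 -= -3·r0 → [0,3,-1,-4]
  r2 -= -3·r0 → [0,-9,0,11]
  r3 -= 3·r0 → [0,12,-10,-17]
  r2 -= -3·r1 → [0,0,-3,-1]
  r3 -= 4·r1 → [0,0,-6,-1]
  r3 -= 2·r2 → [0,0,0,1]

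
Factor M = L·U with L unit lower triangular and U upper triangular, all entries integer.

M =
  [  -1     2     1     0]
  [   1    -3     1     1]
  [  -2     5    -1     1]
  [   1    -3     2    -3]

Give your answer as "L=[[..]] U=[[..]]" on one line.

  row1 -= -1·row0 → [0,-1,2,1]
  row2 -= 2·row0 → [0,1,-3,1]
  row3 -= -1·row0 → [0,-1,3,-3]
  row2 -= -1·row1 → [0,0,-1,2]
  row3 -= 1·row1 → [0,0,1,-4]
  row3 -= -1·row2 → [0,0,0,-2]

L=[[1,0,0,0],[-1,1,0,0],[2,-1,1,0],[-1,1,-1,1]] U=[[-1,2,1,0],[0,-1,2,1],[0,0,-1,2],[0,0,0,-2]]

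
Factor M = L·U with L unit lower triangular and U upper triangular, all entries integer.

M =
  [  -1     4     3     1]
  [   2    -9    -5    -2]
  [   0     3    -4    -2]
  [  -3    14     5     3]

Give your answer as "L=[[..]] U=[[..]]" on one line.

  row1 -= -2·row0 → [0,-1,1,0]
  row2 -= 0·row0 → [0,3,-4,-2]
  row3 -= 3·row0 → [0,2,-4,0]
  row2 -= -3·row1 → [0,0,-1,-2]
  row3 -= -2·row1 → [0,0,-2,0]
  row3 -= 2·row2 → [0,0,0,4]

L=[[1,0,0,0],[-2,1,0,0],[0,-3,1,0],[3,-2,2,1]] U=[[-1,4,3,1],[0,-1,1,0],[0,0,-1,-2],[0,0,0,4]]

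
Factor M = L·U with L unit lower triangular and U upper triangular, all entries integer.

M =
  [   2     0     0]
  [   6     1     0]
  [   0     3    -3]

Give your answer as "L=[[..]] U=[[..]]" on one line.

  row1 -= 3·row0 → [0,1,0]
  row2 -= 0·row0 → [0,3,-3]
  row2 -= 3·row1 → [0,0,-3]

L=[[1,0,0],[3,1,0],[0,3,1]] U=[[2,0,0],[0,1,0],[0,0,-3]]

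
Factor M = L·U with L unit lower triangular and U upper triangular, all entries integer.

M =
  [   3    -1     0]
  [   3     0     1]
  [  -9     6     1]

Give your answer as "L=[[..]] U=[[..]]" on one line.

L=[[1,0,0],[1,1,0],[-3,3,1]] U=[[3,-1,0],[0,1,1],[0,0,-2]]

  R1 -= 1·R0 → [0,1,1]
  R2 -= -3·R0 → [0,3,1]
  R2 -= 3·R1 → [0,0,-2]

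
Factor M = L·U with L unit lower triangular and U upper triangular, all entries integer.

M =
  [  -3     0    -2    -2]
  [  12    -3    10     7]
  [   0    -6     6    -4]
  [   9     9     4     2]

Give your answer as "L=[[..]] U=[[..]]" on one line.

  r1 -= -4·r0 → [0,-3,2,-1]
  r2 -= 0·r0 → [0,-6,6,-4]
  r3 -= -3·r0 → [0,9,-2,-4]
  r2 -= 2·r1 → [0,0,2,-2]
  r3 -= -3·r1 → [0,0,4,-7]
  r3 -= 2·r2 → [0,0,0,-3]

L=[[1,0,0,0],[-4,1,0,0],[0,2,1,0],[-3,-3,2,1]] U=[[-3,0,-2,-2],[0,-3,2,-1],[0,0,2,-2],[0,0,0,-3]]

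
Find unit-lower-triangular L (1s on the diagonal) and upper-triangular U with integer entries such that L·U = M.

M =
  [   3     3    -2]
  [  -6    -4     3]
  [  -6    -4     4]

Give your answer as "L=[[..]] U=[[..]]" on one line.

L=[[1,0,0],[-2,1,0],[-2,1,1]] U=[[3,3,-2],[0,2,-1],[0,0,1]]

  R1 -= -2·R0 → [0,2,-1]
  R2 -= -2·R0 → [0,2,0]
  R2 -= 1·R1 → [0,0,1]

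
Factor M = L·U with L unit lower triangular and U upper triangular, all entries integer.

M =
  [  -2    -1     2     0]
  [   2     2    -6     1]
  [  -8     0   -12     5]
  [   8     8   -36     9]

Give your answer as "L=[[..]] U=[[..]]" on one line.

  r1 -= -1·r0 → [0,1,-4,1]
  r2 -= 4·r0 → [0,4,-20,5]
  r3 -= -4·r0 → [0,4,-28,9]
  r2 -= 4·r1 → [0,0,-4,1]
  r3 -= 4·r1 → [0,0,-12,5]
  r3 -= 3·r2 → [0,0,0,2]

L=[[1,0,0,0],[-1,1,0,0],[4,4,1,0],[-4,4,3,1]] U=[[-2,-1,2,0],[0,1,-4,1],[0,0,-4,1],[0,0,0,2]]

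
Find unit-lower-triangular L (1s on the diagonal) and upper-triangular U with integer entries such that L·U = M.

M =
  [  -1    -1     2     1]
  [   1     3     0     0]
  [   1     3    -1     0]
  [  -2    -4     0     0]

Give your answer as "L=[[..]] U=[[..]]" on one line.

  R1 -= -1·R0 → [0,2,2,1]
  R2 -= -1·R0 → [0,2,1,1]
  R3 -= 2·R0 → [0,-2,-4,-2]
  R2 -= 1·R1 → [0,0,-1,0]
  R3 -= -1·R1 → [0,0,-2,-1]
  R3 -= 2·R2 → [0,0,0,-1]

L=[[1,0,0,0],[-1,1,0,0],[-1,1,1,0],[2,-1,2,1]] U=[[-1,-1,2,1],[0,2,2,1],[0,0,-1,0],[0,0,0,-1]]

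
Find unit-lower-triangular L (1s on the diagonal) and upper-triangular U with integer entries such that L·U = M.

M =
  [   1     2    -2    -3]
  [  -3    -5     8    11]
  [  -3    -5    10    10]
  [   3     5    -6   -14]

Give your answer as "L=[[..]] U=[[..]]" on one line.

  r1 -= -3·r0 → [0,1,2,2]
  r2 -= -3·r0 → [0,1,4,1]
  r3 -= 3·r0 → [0,-1,0,-5]
  r2 -= 1·r1 → [0,0,2,-1]
  r3 -= -1·r1 → [0,0,2,-3]
  r3 -= 1·r2 → [0,0,0,-2]

L=[[1,0,0,0],[-3,1,0,0],[-3,1,1,0],[3,-1,1,1]] U=[[1,2,-2,-3],[0,1,2,2],[0,0,2,-1],[0,0,0,-2]]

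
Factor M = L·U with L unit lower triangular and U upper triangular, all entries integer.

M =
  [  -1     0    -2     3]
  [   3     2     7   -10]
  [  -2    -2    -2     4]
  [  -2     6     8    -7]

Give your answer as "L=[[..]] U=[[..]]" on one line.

L=[[1,0,0,0],[-3,1,0,0],[2,-1,1,0],[2,3,3,1]] U=[[-1,0,-2,3],[0,2,1,-1],[0,0,3,-3],[0,0,0,-1]]

  row1 -= -3·row0 → [0,2,1,-1]
  row2 -= 2·row0 → [0,-2,2,-2]
  row3 -= 2·row0 → [0,6,12,-13]
  row2 -= -1·row1 → [0,0,3,-3]
  row3 -= 3·row1 → [0,0,9,-10]
  row3 -= 3·row2 → [0,0,0,-1]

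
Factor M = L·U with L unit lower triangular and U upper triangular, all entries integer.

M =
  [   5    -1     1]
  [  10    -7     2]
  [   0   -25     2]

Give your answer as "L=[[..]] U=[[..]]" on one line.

L=[[1,0,0],[2,1,0],[0,5,1]] U=[[5,-1,1],[0,-5,0],[0,0,2]]

  R1 -= 2·R0 → [0,-5,0]
  R2 -= 0·R0 → [0,-25,2]
  R2 -= 5·R1 → [0,0,2]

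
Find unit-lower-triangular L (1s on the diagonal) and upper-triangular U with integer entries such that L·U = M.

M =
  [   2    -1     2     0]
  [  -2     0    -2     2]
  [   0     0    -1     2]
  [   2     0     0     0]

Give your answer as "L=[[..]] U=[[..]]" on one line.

  r1 -= -1·r0 → [0,-1,0,2]
  r2 -= 0·r0 → [0,0,-1,2]
  r3 -= 1·r0 → [0,1,-2,0]
  r2 -= 0·r1 → [0,0,-1,2]
  r3 -= -1·r1 → [0,0,-2,2]
  r3 -= 2·r2 → [0,0,0,-2]

L=[[1,0,0,0],[-1,1,0,0],[0,0,1,0],[1,-1,2,1]] U=[[2,-1,2,0],[0,-1,0,2],[0,0,-1,2],[0,0,0,-2]]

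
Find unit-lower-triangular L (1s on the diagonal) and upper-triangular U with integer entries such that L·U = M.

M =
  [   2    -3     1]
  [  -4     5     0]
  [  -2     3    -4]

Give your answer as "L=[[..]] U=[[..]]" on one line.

  R1 -= -2·R0 → [0,-1,2]
  R2 -= -1·R0 → [0,0,-3]
  R2 -= 0·R1 → [0,0,-3]

L=[[1,0,0],[-2,1,0],[-1,0,1]] U=[[2,-3,1],[0,-1,2],[0,0,-3]]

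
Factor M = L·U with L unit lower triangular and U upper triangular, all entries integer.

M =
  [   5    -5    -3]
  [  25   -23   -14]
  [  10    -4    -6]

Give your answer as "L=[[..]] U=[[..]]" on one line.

L=[[1,0,0],[5,1,0],[2,3,1]] U=[[5,-5,-3],[0,2,1],[0,0,-3]]

  r1 -= 5·r0 → [0,2,1]
  r2 -= 2·r0 → [0,6,0]
  r2 -= 3·r1 → [0,0,-3]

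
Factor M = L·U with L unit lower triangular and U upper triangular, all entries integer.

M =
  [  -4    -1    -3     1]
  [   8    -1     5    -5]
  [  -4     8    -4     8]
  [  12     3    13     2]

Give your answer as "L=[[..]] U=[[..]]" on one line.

  r1 -= -2·r0 → [0,-3,-1,-3]
  r2 -= 1·r0 → [0,9,-1,7]
  r3 -= -3·r0 → [0,0,4,5]
  r2 -= -3·r1 → [0,0,-4,-2]
  r3 -= 0·r1 → [0,0,4,5]
  r3 -= -1·r2 → [0,0,0,3]

L=[[1,0,0,0],[-2,1,0,0],[1,-3,1,0],[-3,0,-1,1]] U=[[-4,-1,-3,1],[0,-3,-1,-3],[0,0,-4,-2],[0,0,0,3]]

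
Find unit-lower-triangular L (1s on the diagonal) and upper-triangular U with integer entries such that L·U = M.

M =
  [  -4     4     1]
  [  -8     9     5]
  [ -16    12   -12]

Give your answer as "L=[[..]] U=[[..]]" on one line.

  R1 -= 2·R0 → [0,1,3]
  R2 -= 4·R0 → [0,-4,-16]
  R2 -= -4·R1 → [0,0,-4]

L=[[1,0,0],[2,1,0],[4,-4,1]] U=[[-4,4,1],[0,1,3],[0,0,-4]]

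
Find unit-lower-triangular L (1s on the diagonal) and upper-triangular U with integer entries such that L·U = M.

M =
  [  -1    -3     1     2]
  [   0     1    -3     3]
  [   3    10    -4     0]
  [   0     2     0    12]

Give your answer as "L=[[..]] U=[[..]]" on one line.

  row1 -= 0·row0 → [0,1,-3,3]
  row2 -= -3·row0 → [0,1,-1,6]
  row3 -= 0·row0 → [0,2,0,12]
  row2 -= 1·row1 → [0,0,2,3]
  row3 -= 2·row1 → [0,0,6,6]
  row3 -= 3·row2 → [0,0,0,-3]

L=[[1,0,0,0],[0,1,0,0],[-3,1,1,0],[0,2,3,1]] U=[[-1,-3,1,2],[0,1,-3,3],[0,0,2,3],[0,0,0,-3]]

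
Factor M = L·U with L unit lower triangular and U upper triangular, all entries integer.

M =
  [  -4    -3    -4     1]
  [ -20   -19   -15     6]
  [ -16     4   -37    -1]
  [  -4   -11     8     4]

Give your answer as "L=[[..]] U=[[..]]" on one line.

  R1 -= 5·R0 → [0,-4,5,1]
  R2 -= 4·R0 → [0,16,-21,-5]
  R3 -= 1·R0 → [0,-8,12,3]
  R2 -= -4·R1 → [0,0,-1,-1]
  R3 -= 2·R1 → [0,0,2,1]
  R3 -= -2·R2 → [0,0,0,-1]

L=[[1,0,0,0],[5,1,0,0],[4,-4,1,0],[1,2,-2,1]] U=[[-4,-3,-4,1],[0,-4,5,1],[0,0,-1,-1],[0,0,0,-1]]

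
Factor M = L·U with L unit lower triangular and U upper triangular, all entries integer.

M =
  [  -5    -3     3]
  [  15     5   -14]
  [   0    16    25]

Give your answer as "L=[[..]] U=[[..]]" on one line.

  row1 -= -3·row0 → [0,-4,-5]
  row2 -= 0·row0 → [0,16,25]
  row2 -= -4·row1 → [0,0,5]

L=[[1,0,0],[-3,1,0],[0,-4,1]] U=[[-5,-3,3],[0,-4,-5],[0,0,5]]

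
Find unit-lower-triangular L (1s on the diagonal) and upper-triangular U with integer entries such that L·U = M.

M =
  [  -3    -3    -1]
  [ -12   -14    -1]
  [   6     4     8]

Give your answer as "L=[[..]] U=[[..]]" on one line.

  row1 -= 4·row0 → [0,-2,3]
  row2 -= -2·row0 → [0,-2,6]
  row2 -= 1·row1 → [0,0,3]

L=[[1,0,0],[4,1,0],[-2,1,1]] U=[[-3,-3,-1],[0,-2,3],[0,0,3]]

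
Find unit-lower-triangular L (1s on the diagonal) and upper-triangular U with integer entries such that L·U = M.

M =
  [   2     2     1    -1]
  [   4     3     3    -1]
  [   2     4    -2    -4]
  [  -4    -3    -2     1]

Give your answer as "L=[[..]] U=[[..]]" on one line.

  R1 -= 2·R0 → [0,-1,1,1]
  R2 -= 1·R0 → [0,2,-3,-3]
  R3 -= -2·R0 → [0,1,0,-1]
  R2 -= -2·R1 → [0,0,-1,-1]
  R3 -= -1·R1 → [0,0,1,0]
  R3 -= -1·R2 → [0,0,0,-1]

L=[[1,0,0,0],[2,1,0,0],[1,-2,1,0],[-2,-1,-1,1]] U=[[2,2,1,-1],[0,-1,1,1],[0,0,-1,-1],[0,0,0,-1]]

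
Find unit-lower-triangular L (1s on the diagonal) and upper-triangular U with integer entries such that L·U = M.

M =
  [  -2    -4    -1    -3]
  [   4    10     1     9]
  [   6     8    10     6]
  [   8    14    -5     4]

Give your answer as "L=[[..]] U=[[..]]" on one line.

L=[[1,0,0,0],[-2,1,0,0],[-3,-2,1,0],[-4,-1,-2,1]] U=[[-2,-4,-1,-3],[0,2,-1,3],[0,0,5,3],[0,0,0,1]]

  r1 -= -2·r0 → [0,2,-1,3]
  r2 -= -3·r0 → [0,-4,7,-3]
  r3 -= -4·r0 → [0,-2,-9,-8]
  r2 -= -2·r1 → [0,0,5,3]
  r3 -= -1·r1 → [0,0,-10,-5]
  r3 -= -2·r2 → [0,0,0,1]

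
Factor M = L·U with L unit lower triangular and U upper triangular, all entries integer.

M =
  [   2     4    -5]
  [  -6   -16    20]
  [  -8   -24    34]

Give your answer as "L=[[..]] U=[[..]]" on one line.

  R1 -= -3·R0 → [0,-4,5]
  R2 -= -4·R0 → [0,-8,14]
  R2 -= 2·R1 → [0,0,4]

L=[[1,0,0],[-3,1,0],[-4,2,1]] U=[[2,4,-5],[0,-4,5],[0,0,4]]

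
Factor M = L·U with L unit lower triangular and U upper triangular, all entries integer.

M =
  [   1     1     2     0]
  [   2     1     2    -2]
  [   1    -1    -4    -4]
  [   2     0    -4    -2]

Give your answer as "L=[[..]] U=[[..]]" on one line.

L=[[1,0,0,0],[2,1,0,0],[1,2,1,0],[2,2,2,1]] U=[[1,1,2,0],[0,-1,-2,-2],[0,0,-2,0],[0,0,0,2]]

  r1 -= 2·r0 → [0,-1,-2,-2]
  r2 -= 1·r0 → [0,-2,-6,-4]
  r3 -= 2·r0 → [0,-2,-8,-2]
  r2 -= 2·r1 → [0,0,-2,0]
  r3 -= 2·r1 → [0,0,-4,2]
  r3 -= 2·r2 → [0,0,0,2]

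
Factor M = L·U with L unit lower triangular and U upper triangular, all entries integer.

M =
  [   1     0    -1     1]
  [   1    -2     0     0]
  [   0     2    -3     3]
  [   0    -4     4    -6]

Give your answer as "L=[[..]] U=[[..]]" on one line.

L=[[1,0,0,0],[1,1,0,0],[0,-1,1,0],[0,2,-1,1]] U=[[1,0,-1,1],[0,-2,1,-1],[0,0,-2,2],[0,0,0,-2]]

  r1 -= 1·r0 → [0,-2,1,-1]
  r2 -= 0·r0 → [0,2,-3,3]
  r3 -= 0·r0 → [0,-4,4,-6]
  r2 -= -1·r1 → [0,0,-2,2]
  r3 -= 2·r1 → [0,0,2,-4]
  r3 -= -1·r2 → [0,0,0,-2]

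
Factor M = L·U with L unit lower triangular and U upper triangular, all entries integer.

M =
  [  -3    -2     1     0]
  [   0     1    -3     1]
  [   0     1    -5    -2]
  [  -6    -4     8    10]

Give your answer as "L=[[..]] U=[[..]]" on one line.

  r1 -= 0·r0 → [0,1,-3,1]
  r2 -= 0·r0 → [0,1,-5,-2]
  r3 -= 2·r0 → [0,0,6,10]
  r2 -= 1·r1 → [0,0,-2,-3]
  r3 -= 0·r1 → [0,0,6,10]
  r3 -= -3·r2 → [0,0,0,1]

L=[[1,0,0,0],[0,1,0,0],[0,1,1,0],[2,0,-3,1]] U=[[-3,-2,1,0],[0,1,-3,1],[0,0,-2,-3],[0,0,0,1]]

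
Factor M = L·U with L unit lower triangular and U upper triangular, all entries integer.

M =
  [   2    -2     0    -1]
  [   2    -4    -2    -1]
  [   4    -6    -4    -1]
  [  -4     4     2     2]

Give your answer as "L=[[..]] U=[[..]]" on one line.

  row1 -= 1·row0 → [0,-2,-2,0]
  row2 -= 2·row0 → [0,-2,-4,1]
  row3 -= -2·row0 → [0,0,2,0]
  row2 -= 1·row1 → [0,0,-2,1]
  row3 -= 0·row1 → [0,0,2,0]
  row3 -= -1·row2 → [0,0,0,1]

L=[[1,0,0,0],[1,1,0,0],[2,1,1,0],[-2,0,-1,1]] U=[[2,-2,0,-1],[0,-2,-2,0],[0,0,-2,1],[0,0,0,1]]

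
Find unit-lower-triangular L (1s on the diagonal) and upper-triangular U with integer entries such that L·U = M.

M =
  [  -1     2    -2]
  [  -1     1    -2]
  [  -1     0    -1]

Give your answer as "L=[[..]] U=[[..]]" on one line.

  R1 -= 1·R0 → [0,-1,0]
  R2 -= 1·R0 → [0,-2,1]
  R2 -= 2·R1 → [0,0,1]

L=[[1,0,0],[1,1,0],[1,2,1]] U=[[-1,2,-2],[0,-1,0],[0,0,1]]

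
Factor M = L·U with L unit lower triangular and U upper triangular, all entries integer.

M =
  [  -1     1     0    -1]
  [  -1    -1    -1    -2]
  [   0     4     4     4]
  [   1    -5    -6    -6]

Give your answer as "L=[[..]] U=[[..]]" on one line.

  r1 -= 1·r0 → [0,-2,-1,-1]
  r2 -= 0·r0 → [0,4,4,4]
  r3 -= -1·r0 → [0,-4,-6,-7]
  r2 -= -2·r1 → [0,0,2,2]
  r3 -= 2·r1 → [0,0,-4,-5]
  r3 -= -2·r2 → [0,0,0,-1]

L=[[1,0,0,0],[1,1,0,0],[0,-2,1,0],[-1,2,-2,1]] U=[[-1,1,0,-1],[0,-2,-1,-1],[0,0,2,2],[0,0,0,-1]]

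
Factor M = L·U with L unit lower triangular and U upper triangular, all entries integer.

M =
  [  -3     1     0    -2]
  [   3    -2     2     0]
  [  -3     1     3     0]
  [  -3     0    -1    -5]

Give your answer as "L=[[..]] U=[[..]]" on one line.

L=[[1,0,0,0],[-1,1,0,0],[1,0,1,0],[1,1,-1,1]] U=[[-3,1,0,-2],[0,-1,2,-2],[0,0,3,2],[0,0,0,1]]

  row1 -= -1·row0 → [0,-1,2,-2]
  row2 -= 1·row0 → [0,0,3,2]
  row3 -= 1·row0 → [0,-1,-1,-3]
  row2 -= 0·row1 → [0,0,3,2]
  row3 -= 1·row1 → [0,0,-3,-1]
  row3 -= -1·row2 → [0,0,0,1]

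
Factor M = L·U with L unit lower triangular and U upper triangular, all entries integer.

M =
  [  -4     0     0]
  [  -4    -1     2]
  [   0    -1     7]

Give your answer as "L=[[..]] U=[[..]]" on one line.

  R1 -= 1·R0 → [0,-1,2]
  R2 -= 0·R0 → [0,-1,7]
  R2 -= 1·R1 → [0,0,5]

L=[[1,0,0],[1,1,0],[0,1,1]] U=[[-4,0,0],[0,-1,2],[0,0,5]]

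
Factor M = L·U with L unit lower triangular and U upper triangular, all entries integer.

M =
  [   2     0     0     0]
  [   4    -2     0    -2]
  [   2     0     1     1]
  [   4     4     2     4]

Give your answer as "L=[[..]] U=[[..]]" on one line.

L=[[1,0,0,0],[2,1,0,0],[1,0,1,0],[2,-2,2,1]] U=[[2,0,0,0],[0,-2,0,-2],[0,0,1,1],[0,0,0,-2]]

  r1 -= 2·r0 → [0,-2,0,-2]
  r2 -= 1·r0 → [0,0,1,1]
  r3 -= 2·r0 → [0,4,2,4]
  r2 -= 0·r1 → [0,0,1,1]
  r3 -= -2·r1 → [0,0,2,0]
  r3 -= 2·r2 → [0,0,0,-2]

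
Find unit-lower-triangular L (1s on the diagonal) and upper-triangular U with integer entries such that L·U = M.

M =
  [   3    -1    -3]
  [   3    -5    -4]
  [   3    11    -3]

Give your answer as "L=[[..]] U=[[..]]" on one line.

  R1 -= 1·R0 → [0,-4,-1]
  R2 -= 1·R0 → [0,12,0]
  R2 -= -3·R1 → [0,0,-3]

L=[[1,0,0],[1,1,0],[1,-3,1]] U=[[3,-1,-3],[0,-4,-1],[0,0,-3]]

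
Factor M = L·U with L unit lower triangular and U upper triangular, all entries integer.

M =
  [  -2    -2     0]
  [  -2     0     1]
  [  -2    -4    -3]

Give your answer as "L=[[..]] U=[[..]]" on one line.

  r1 -= 1·r0 → [0,2,1]
  r2 -= 1·r0 → [0,-2,-3]
  r2 -= -1·r1 → [0,0,-2]

L=[[1,0,0],[1,1,0],[1,-1,1]] U=[[-2,-2,0],[0,2,1],[0,0,-2]]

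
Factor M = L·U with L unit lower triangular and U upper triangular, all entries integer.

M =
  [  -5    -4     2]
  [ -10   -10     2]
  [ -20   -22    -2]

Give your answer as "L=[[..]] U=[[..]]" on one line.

L=[[1,0,0],[2,1,0],[4,3,1]] U=[[-5,-4,2],[0,-2,-2],[0,0,-4]]

  row1 -= 2·row0 → [0,-2,-2]
  row2 -= 4·row0 → [0,-6,-10]
  row2 -= 3·row1 → [0,0,-4]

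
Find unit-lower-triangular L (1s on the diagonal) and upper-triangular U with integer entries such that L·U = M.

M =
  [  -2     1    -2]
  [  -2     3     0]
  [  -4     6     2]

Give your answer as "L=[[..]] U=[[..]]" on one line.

L=[[1,0,0],[1,1,0],[2,2,1]] U=[[-2,1,-2],[0,2,2],[0,0,2]]

  r1 -= 1·r0 → [0,2,2]
  r2 -= 2·r0 → [0,4,6]
  r2 -= 2·r1 → [0,0,2]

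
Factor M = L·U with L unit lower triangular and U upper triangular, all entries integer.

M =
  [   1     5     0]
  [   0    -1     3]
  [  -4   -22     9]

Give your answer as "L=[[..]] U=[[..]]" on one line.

  r1 -= 0·r0 → [0,-1,3]
  r2 -= -4·r0 → [0,-2,9]
  r2 -= 2·r1 → [0,0,3]

L=[[1,0,0],[0,1,0],[-4,2,1]] U=[[1,5,0],[0,-1,3],[0,0,3]]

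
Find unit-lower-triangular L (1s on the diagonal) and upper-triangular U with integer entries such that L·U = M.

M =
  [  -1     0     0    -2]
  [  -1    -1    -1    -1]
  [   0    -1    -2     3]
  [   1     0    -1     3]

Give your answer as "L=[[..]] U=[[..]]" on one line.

L=[[1,0,0,0],[1,1,0,0],[0,1,1,0],[-1,0,1,1]] U=[[-1,0,0,-2],[0,-1,-1,1],[0,0,-1,2],[0,0,0,-1]]

  r1 -= 1·r0 → [0,-1,-1,1]
  r2 -= 0·r0 → [0,-1,-2,3]
  r3 -= -1·r0 → [0,0,-1,1]
  r2 -= 1·r1 → [0,0,-1,2]
  r3 -= 0·r1 → [0,0,-1,1]
  r3 -= 1·r2 → [0,0,0,-1]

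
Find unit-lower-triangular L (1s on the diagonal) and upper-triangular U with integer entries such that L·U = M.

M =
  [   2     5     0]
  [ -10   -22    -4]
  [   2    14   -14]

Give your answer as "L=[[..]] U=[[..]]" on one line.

L=[[1,0,0],[-5,1,0],[1,3,1]] U=[[2,5,0],[0,3,-4],[0,0,-2]]

  r1 -= -5·r0 → [0,3,-4]
  r2 -= 1·r0 → [0,9,-14]
  r2 -= 3·r1 → [0,0,-2]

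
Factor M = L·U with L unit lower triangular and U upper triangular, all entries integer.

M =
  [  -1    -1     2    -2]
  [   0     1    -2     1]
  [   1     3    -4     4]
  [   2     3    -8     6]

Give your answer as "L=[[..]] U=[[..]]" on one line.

  r1 -= 0·r0 → [0,1,-2,1]
  r2 -= -1·r0 → [0,2,-2,2]
  r3 -= -2·r0 → [0,1,-4,2]
  r2 -= 2·r1 → [0,0,2,0]
  r3 -= 1·r1 → [0,0,-2,1]
  r3 -= -1·r2 → [0,0,0,1]

L=[[1,0,0,0],[0,1,0,0],[-1,2,1,0],[-2,1,-1,1]] U=[[-1,-1,2,-2],[0,1,-2,1],[0,0,2,0],[0,0,0,1]]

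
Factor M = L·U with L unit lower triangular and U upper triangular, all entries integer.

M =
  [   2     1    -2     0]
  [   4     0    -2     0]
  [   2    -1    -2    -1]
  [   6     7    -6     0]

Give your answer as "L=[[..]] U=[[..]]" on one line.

L=[[1,0,0,0],[2,1,0,0],[1,1,1,0],[3,-2,-2,1]] U=[[2,1,-2,0],[0,-2,2,0],[0,0,-2,-1],[0,0,0,-2]]

  row1 -= 2·row0 → [0,-2,2,0]
  row2 -= 1·row0 → [0,-2,0,-1]
  row3 -= 3·row0 → [0,4,0,0]
  row2 -= 1·row1 → [0,0,-2,-1]
  row3 -= -2·row1 → [0,0,4,0]
  row3 -= -2·row2 → [0,0,0,-2]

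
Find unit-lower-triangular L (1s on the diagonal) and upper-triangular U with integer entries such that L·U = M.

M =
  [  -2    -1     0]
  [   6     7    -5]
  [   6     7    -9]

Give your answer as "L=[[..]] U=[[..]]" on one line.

  r1 -= -3·r0 → [0,4,-5]
  r2 -= -3·r0 → [0,4,-9]
  r2 -= 1·r1 → [0,0,-4]

L=[[1,0,0],[-3,1,0],[-3,1,1]] U=[[-2,-1,0],[0,4,-5],[0,0,-4]]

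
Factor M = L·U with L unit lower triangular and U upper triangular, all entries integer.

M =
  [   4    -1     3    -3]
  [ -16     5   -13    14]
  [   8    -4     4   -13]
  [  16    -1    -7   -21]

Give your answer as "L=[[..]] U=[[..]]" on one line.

L=[[1,0,0,0],[-4,1,0,0],[2,-2,1,0],[4,3,4,1]] U=[[4,-1,3,-3],[0,1,-1,2],[0,0,-4,-3],[0,0,0,-3]]

  r1 -= -4·r0 → [0,1,-1,2]
  r2 -= 2·r0 → [0,-2,-2,-7]
  r3 -= 4·r0 → [0,3,-19,-9]
  r2 -= -2·r1 → [0,0,-4,-3]
  r3 -= 3·r1 → [0,0,-16,-15]
  r3 -= 4·r2 → [0,0,0,-3]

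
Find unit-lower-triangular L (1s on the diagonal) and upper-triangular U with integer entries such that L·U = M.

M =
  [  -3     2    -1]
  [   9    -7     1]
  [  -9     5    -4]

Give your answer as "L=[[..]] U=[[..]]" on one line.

  R1 -= -3·R0 → [0,-1,-2]
  R2 -= 3·R0 → [0,-1,-1]
  R2 -= 1·R1 → [0,0,1]

L=[[1,0,0],[-3,1,0],[3,1,1]] U=[[-3,2,-1],[0,-1,-2],[0,0,1]]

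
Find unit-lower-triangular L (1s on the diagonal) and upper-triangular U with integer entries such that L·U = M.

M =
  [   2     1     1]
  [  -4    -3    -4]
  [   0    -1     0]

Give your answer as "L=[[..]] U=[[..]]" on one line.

  r1 -= -2·r0 → [0,-1,-2]
  r2 -= 0·r0 → [0,-1,0]
  r2 -= 1·r1 → [0,0,2]

L=[[1,0,0],[-2,1,0],[0,1,1]] U=[[2,1,1],[0,-1,-2],[0,0,2]]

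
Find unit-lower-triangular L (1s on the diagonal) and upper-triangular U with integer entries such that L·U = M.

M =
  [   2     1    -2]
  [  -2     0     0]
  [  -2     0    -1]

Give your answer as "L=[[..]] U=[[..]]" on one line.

L=[[1,0,0],[-1,1,0],[-1,1,1]] U=[[2,1,-2],[0,1,-2],[0,0,-1]]

  R1 -= -1·R0 → [0,1,-2]
  R2 -= -1·R0 → [0,1,-3]
  R2 -= 1·R1 → [0,0,-1]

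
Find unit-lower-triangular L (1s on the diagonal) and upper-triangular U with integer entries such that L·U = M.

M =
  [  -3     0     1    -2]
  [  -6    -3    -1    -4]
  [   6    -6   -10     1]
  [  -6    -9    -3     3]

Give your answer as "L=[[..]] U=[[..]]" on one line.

L=[[1,0,0,0],[2,1,0,0],[-2,2,1,0],[2,3,-2,1]] U=[[-3,0,1,-2],[0,-3,-3,0],[0,0,-2,-3],[0,0,0,1]]

  r1 -= 2·r0 → [0,-3,-3,0]
  r2 -= -2·r0 → [0,-6,-8,-3]
  r3 -= 2·r0 → [0,-9,-5,7]
  r2 -= 2·r1 → [0,0,-2,-3]
  r3 -= 3·r1 → [0,0,4,7]
  r3 -= -2·r2 → [0,0,0,1]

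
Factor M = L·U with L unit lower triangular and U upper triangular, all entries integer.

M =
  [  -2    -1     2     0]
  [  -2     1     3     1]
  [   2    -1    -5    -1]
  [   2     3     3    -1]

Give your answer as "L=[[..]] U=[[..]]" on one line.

  row1 -= 1·row0 → [0,2,1,1]
  row2 -= -1·row0 → [0,-2,-3,-1]
  row3 -= -1·row0 → [0,2,5,-1]
  row2 -= -1·row1 → [0,0,-2,0]
  row3 -= 1·row1 → [0,0,4,-2]
  row3 -= -2·row2 → [0,0,0,-2]

L=[[1,0,0,0],[1,1,0,0],[-1,-1,1,0],[-1,1,-2,1]] U=[[-2,-1,2,0],[0,2,1,1],[0,0,-2,0],[0,0,0,-2]]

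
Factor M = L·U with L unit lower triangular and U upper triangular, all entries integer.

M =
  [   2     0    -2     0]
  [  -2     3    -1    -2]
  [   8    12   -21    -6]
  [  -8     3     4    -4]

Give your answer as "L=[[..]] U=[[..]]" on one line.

  R1 -= -1·R0 → [0,3,-3,-2]
  R2 -= 4·R0 → [0,12,-13,-6]
  R3 -= -4·R0 → [0,3,-4,-4]
  R2 -= 4·R1 → [0,0,-1,2]
  R3 -= 1·R1 → [0,0,-1,-2]
  R3 -= 1·R2 → [0,0,0,-4]

L=[[1,0,0,0],[-1,1,0,0],[4,4,1,0],[-4,1,1,1]] U=[[2,0,-2,0],[0,3,-3,-2],[0,0,-1,2],[0,0,0,-4]]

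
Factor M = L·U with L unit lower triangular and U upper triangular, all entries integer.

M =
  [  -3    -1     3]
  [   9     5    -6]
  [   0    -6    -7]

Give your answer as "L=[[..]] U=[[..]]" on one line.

L=[[1,0,0],[-3,1,0],[0,-3,1]] U=[[-3,-1,3],[0,2,3],[0,0,2]]

  row1 -= -3·row0 → [0,2,3]
  row2 -= 0·row0 → [0,-6,-7]
  row2 -= -3·row1 → [0,0,2]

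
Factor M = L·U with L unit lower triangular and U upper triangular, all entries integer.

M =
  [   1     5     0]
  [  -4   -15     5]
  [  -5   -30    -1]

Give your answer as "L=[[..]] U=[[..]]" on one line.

  R1 -= -4·R0 → [0,5,5]
  R2 -= -5·R0 → [0,-5,-1]
  R2 -= -1·R1 → [0,0,4]

L=[[1,0,0],[-4,1,0],[-5,-1,1]] U=[[1,5,0],[0,5,5],[0,0,4]]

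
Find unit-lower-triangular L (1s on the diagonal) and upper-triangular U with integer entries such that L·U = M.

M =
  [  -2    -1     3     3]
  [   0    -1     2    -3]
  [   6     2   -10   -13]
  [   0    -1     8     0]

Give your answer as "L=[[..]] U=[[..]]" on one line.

L=[[1,0,0,0],[0,1,0,0],[-3,1,1,0],[0,1,-2,1]] U=[[-2,-1,3,3],[0,-1,2,-3],[0,0,-3,-1],[0,0,0,1]]

  R1 -= 0·R0 → [0,-1,2,-3]
  R2 -= -3·R0 → [0,-1,-1,-4]
  R3 -= 0·R0 → [0,-1,8,0]
  R2 -= 1·R1 → [0,0,-3,-1]
  R3 -= 1·R1 → [0,0,6,3]
  R3 -= -2·R2 → [0,0,0,1]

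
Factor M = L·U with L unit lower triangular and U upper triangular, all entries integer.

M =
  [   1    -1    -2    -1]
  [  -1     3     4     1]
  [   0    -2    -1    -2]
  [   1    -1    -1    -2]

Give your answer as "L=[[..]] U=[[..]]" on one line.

  r1 -= -1·r0 → [0,2,2,0]
  r2 -= 0·r0 → [0,-2,-1,-2]
  r3 -= 1·r0 → [0,0,1,-1]
  r2 -= -1·r1 → [0,0,1,-2]
  r3 -= 0·r1 → [0,0,1,-1]
  r3 -= 1·r2 → [0,0,0,1]

L=[[1,0,0,0],[-1,1,0,0],[0,-1,1,0],[1,0,1,1]] U=[[1,-1,-2,-1],[0,2,2,0],[0,0,1,-2],[0,0,0,1]]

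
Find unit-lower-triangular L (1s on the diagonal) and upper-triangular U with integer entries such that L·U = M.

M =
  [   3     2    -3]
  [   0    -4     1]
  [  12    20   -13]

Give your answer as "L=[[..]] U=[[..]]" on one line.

  r1 -= 0·r0 → [0,-4,1]
  r2 -= 4·r0 → [0,12,-1]
  r2 -= -3·r1 → [0,0,2]

L=[[1,0,0],[0,1,0],[4,-3,1]] U=[[3,2,-3],[0,-4,1],[0,0,2]]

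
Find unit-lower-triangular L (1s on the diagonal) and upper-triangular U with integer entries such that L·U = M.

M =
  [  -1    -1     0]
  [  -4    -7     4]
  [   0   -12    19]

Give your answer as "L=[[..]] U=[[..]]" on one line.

  row1 -= 4·row0 → [0,-3,4]
  row2 -= 0·row0 → [0,-12,19]
  row2 -= 4·row1 → [0,0,3]

L=[[1,0,0],[4,1,0],[0,4,1]] U=[[-1,-1,0],[0,-3,4],[0,0,3]]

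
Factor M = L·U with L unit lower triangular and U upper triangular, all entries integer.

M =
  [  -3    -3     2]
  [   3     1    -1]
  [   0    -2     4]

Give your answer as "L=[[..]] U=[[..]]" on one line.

  row1 -= -1·row0 → [0,-2,1]
  row2 -= 0·row0 → [0,-2,4]
  row2 -= 1·row1 → [0,0,3]

L=[[1,0,0],[-1,1,0],[0,1,1]] U=[[-3,-3,2],[0,-2,1],[0,0,3]]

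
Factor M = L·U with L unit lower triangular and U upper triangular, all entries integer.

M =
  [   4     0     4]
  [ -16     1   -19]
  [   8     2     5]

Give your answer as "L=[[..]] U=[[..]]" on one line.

L=[[1,0,0],[-4,1,0],[2,2,1]] U=[[4,0,4],[0,1,-3],[0,0,3]]

  R1 -= -4·R0 → [0,1,-3]
  R2 -= 2·R0 → [0,2,-3]
  R2 -= 2·R1 → [0,0,3]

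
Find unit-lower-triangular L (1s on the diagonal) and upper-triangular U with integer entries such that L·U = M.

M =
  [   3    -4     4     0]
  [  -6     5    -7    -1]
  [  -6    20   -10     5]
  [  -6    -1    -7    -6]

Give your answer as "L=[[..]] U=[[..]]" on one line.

  row1 -= -2·row0 → [0,-3,1,-1]
  row2 -= -2·row0 → [0,12,-2,5]
  row3 -= -2·row0 → [0,-9,1,-6]
  row2 -= -4·row1 → [0,0,2,1]
  row3 -= 3·row1 → [0,0,-2,-3]
  row3 -= -1·row2 → [0,0,0,-2]

L=[[1,0,0,0],[-2,1,0,0],[-2,-4,1,0],[-2,3,-1,1]] U=[[3,-4,4,0],[0,-3,1,-1],[0,0,2,1],[0,0,0,-2]]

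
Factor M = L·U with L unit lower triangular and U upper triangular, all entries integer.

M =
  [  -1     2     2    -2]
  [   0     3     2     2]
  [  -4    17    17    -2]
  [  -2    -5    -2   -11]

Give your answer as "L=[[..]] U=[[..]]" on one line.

  row1 -= 0·row0 → [0,3,2,2]
  row2 -= 4·row0 → [0,9,9,6]
  row3 -= 2·row0 → [0,-9,-6,-7]
  row2 -= 3·row1 → [0,0,3,0]
  row3 -= -3·row1 → [0,0,0,-1]
  row3 -= 0·row2 → [0,0,0,-1]

L=[[1,0,0,0],[0,1,0,0],[4,3,1,0],[2,-3,0,1]] U=[[-1,2,2,-2],[0,3,2,2],[0,0,3,0],[0,0,0,-1]]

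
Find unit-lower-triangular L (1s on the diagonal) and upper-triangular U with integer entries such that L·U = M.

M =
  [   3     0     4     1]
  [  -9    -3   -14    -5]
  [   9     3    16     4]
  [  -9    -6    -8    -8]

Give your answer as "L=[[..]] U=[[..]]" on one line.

  r1 -= -3·r0 → [0,-3,-2,-2]
  r2 -= 3·r0 → [0,3,4,1]
  r3 -= -3·r0 → [0,-6,4,-5]
  r2 -= -1·r1 → [0,0,2,-1]
  r3 -= 2·r1 → [0,0,8,-1]
  r3 -= 4·r2 → [0,0,0,3]

L=[[1,0,0,0],[-3,1,0,0],[3,-1,1,0],[-3,2,4,1]] U=[[3,0,4,1],[0,-3,-2,-2],[0,0,2,-1],[0,0,0,3]]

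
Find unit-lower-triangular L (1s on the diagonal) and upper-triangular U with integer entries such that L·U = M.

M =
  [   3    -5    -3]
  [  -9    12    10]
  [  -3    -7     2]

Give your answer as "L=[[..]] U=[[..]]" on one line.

L=[[1,0,0],[-3,1,0],[-1,4,1]] U=[[3,-5,-3],[0,-3,1],[0,0,-5]]

  R1 -= -3·R0 → [0,-3,1]
  R2 -= -1·R0 → [0,-12,-1]
  R2 -= 4·R1 → [0,0,-5]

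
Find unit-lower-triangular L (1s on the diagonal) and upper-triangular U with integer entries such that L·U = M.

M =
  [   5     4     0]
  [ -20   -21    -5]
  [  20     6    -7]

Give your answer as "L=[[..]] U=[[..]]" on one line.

  R1 -= -4·R0 → [0,-5,-5]
  R2 -= 4·R0 → [0,-10,-7]
  R2 -= 2·R1 → [0,0,3]

L=[[1,0,0],[-4,1,0],[4,2,1]] U=[[5,4,0],[0,-5,-5],[0,0,3]]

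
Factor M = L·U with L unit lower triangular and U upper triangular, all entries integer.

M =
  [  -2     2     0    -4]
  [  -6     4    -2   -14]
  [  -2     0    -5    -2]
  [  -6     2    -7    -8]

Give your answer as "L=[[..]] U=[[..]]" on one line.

L=[[1,0,0,0],[3,1,0,0],[1,1,1,0],[3,2,1,1]] U=[[-2,2,0,-4],[0,-2,-2,-2],[0,0,-3,4],[0,0,0,4]]

  row1 -= 3·row0 → [0,-2,-2,-2]
  row2 -= 1·row0 → [0,-2,-5,2]
  row3 -= 3·row0 → [0,-4,-7,4]
  row2 -= 1·row1 → [0,0,-3,4]
  row3 -= 2·row1 → [0,0,-3,8]
  row3 -= 1·row2 → [0,0,0,4]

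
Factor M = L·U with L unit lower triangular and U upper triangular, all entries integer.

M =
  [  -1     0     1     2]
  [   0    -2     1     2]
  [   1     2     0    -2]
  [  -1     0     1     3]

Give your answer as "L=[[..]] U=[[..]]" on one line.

  R1 -= 0·R0 → [0,-2,1,2]
  R2 -= -1·R0 → [0,2,1,0]
  R3 -= 1·R0 → [0,0,0,1]
  R2 -= -1·R1 → [0,0,2,2]
  R3 -= 0·R1 → [0,0,0,1]
  R3 -= 0·R2 → [0,0,0,1]

L=[[1,0,0,0],[0,1,0,0],[-1,-1,1,0],[1,0,0,1]] U=[[-1,0,1,2],[0,-2,1,2],[0,0,2,2],[0,0,0,1]]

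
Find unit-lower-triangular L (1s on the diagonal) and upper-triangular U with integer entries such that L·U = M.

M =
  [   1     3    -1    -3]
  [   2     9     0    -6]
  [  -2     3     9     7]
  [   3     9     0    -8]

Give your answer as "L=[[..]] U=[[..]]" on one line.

  R1 -= 2·R0 → [0,3,2,0]
  R2 -= -2·R0 → [0,9,7,1]
  R3 -= 3·R0 → [0,0,3,1]
  R2 -= 3·R1 → [0,0,1,1]
  R3 -= 0·R1 → [0,0,3,1]
  R3 -= 3·R2 → [0,0,0,-2]

L=[[1,0,0,0],[2,1,0,0],[-2,3,1,0],[3,0,3,1]] U=[[1,3,-1,-3],[0,3,2,0],[0,0,1,1],[0,0,0,-2]]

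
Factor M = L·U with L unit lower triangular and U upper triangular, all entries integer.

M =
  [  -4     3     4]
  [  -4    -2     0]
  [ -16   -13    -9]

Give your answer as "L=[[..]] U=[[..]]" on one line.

L=[[1,0,0],[1,1,0],[4,5,1]] U=[[-4,3,4],[0,-5,-4],[0,0,-5]]

  R1 -= 1·R0 → [0,-5,-4]
  R2 -= 4·R0 → [0,-25,-25]
  R2 -= 5·R1 → [0,0,-5]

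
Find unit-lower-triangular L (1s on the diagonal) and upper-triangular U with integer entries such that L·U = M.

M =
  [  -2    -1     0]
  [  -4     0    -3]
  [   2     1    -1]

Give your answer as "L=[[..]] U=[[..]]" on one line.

  R1 -= 2·R0 → [0,2,-3]
  R2 -= -1·R0 → [0,0,-1]
  R2 -= 0·R1 → [0,0,-1]

L=[[1,0,0],[2,1,0],[-1,0,1]] U=[[-2,-1,0],[0,2,-3],[0,0,-1]]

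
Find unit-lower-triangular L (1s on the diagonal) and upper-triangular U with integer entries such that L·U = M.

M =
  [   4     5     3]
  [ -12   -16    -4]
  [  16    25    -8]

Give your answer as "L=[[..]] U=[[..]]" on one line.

  row1 -= -3·row0 → [0,-1,5]
  row2 -= 4·row0 → [0,5,-20]
  row2 -= -5·row1 → [0,0,5]

L=[[1,0,0],[-3,1,0],[4,-5,1]] U=[[4,5,3],[0,-1,5],[0,0,5]]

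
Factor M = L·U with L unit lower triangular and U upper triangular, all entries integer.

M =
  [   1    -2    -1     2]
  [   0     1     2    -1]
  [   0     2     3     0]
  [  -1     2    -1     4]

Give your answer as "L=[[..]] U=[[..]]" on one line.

L=[[1,0,0,0],[0,1,0,0],[0,2,1,0],[-1,0,2,1]] U=[[1,-2,-1,2],[0,1,2,-1],[0,0,-1,2],[0,0,0,2]]

  R1 -= 0·R0 → [0,1,2,-1]
  R2 -= 0·R0 → [0,2,3,0]
  R3 -= -1·R0 → [0,0,-2,6]
  R2 -= 2·R1 → [0,0,-1,2]
  R3 -= 0·R1 → [0,0,-2,6]
  R3 -= 2·R2 → [0,0,0,2]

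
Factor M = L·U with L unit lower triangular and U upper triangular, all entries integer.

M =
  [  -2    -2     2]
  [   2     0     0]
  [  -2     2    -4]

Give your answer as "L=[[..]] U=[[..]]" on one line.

L=[[1,0,0],[-1,1,0],[1,-2,1]] U=[[-2,-2,2],[0,-2,2],[0,0,-2]]

  r1 -= -1·r0 → [0,-2,2]
  r2 -= 1·r0 → [0,4,-6]
  r2 -= -2·r1 → [0,0,-2]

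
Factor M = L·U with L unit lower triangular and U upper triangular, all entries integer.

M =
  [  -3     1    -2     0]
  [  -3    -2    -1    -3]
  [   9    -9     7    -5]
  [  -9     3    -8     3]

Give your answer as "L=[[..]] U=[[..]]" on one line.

L=[[1,0,0,0],[1,1,0,0],[-3,2,1,0],[3,0,2,1]] U=[[-3,1,-2,0],[0,-3,1,-3],[0,0,-1,1],[0,0,0,1]]

  R1 -= 1·R0 → [0,-3,1,-3]
  R2 -= -3·R0 → [0,-6,1,-5]
  R3 -= 3·R0 → [0,0,-2,3]
  R2 -= 2·R1 → [0,0,-1,1]
  R3 -= 0·R1 → [0,0,-2,3]
  R3 -= 2·R2 → [0,0,0,1]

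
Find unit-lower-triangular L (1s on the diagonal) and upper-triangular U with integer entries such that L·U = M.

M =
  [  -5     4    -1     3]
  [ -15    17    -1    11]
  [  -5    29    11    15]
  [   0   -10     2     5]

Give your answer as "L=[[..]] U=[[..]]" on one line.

  r1 -= 3·r0 → [0,5,2,2]
  r2 -= 1·r0 → [0,25,12,12]
  r3 -= 0·r0 → [0,-10,2,5]
  r2 -= 5·r1 → [0,0,2,2]
  r3 -= -2·r1 → [0,0,6,9]
  r3 -= 3·r2 → [0,0,0,3]

L=[[1,0,0,0],[3,1,0,0],[1,5,1,0],[0,-2,3,1]] U=[[-5,4,-1,3],[0,5,2,2],[0,0,2,2],[0,0,0,3]]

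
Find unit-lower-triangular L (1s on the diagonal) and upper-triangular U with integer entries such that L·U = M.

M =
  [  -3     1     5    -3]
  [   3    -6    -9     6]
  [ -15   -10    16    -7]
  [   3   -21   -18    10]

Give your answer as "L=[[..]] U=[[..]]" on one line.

L=[[1,0,0,0],[-1,1,0,0],[5,3,1,0],[-1,4,1,1]] U=[[-3,1,5,-3],[0,-5,-4,3],[0,0,3,-1],[0,0,0,-4]]

  r1 -= -1·r0 → [0,-5,-4,3]
  r2 -= 5·r0 → [0,-15,-9,8]
  r3 -= -1·r0 → [0,-20,-13,7]
  r2 -= 3·r1 → [0,0,3,-1]
  r3 -= 4·r1 → [0,0,3,-5]
  r3 -= 1·r2 → [0,0,0,-4]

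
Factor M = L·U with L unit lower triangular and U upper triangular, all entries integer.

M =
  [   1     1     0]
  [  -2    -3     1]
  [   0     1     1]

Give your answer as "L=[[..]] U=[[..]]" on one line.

L=[[1,0,0],[-2,1,0],[0,-1,1]] U=[[1,1,0],[0,-1,1],[0,0,2]]

  R1 -= -2·R0 → [0,-1,1]
  R2 -= 0·R0 → [0,1,1]
  R2 -= -1·R1 → [0,0,2]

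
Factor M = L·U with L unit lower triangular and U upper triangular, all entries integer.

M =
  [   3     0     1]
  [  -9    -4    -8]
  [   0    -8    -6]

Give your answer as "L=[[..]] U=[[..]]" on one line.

L=[[1,0,0],[-3,1,0],[0,2,1]] U=[[3,0,1],[0,-4,-5],[0,0,4]]

  R1 -= -3·R0 → [0,-4,-5]
  R2 -= 0·R0 → [0,-8,-6]
  R2 -= 2·R1 → [0,0,4]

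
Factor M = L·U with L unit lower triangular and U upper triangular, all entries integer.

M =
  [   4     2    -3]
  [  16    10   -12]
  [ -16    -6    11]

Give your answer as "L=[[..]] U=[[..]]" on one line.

L=[[1,0,0],[4,1,0],[-4,1,1]] U=[[4,2,-3],[0,2,0],[0,0,-1]]

  row1 -= 4·row0 → [0,2,0]
  row2 -= -4·row0 → [0,2,-1]
  row2 -= 1·row1 → [0,0,-1]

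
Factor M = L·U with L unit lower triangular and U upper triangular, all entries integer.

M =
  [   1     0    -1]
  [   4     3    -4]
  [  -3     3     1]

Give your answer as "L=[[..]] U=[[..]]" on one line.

L=[[1,0,0],[4,1,0],[-3,1,1]] U=[[1,0,-1],[0,3,0],[0,0,-2]]

  row1 -= 4·row0 → [0,3,0]
  row2 -= -3·row0 → [0,3,-2]
  row2 -= 1·row1 → [0,0,-2]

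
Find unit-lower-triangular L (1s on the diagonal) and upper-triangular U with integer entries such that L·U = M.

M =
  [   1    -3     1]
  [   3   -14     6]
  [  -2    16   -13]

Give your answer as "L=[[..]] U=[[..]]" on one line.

  row1 -= 3·row0 → [0,-5,3]
  row2 -= -2·row0 → [0,10,-11]
  row2 -= -2·row1 → [0,0,-5]

L=[[1,0,0],[3,1,0],[-2,-2,1]] U=[[1,-3,1],[0,-5,3],[0,0,-5]]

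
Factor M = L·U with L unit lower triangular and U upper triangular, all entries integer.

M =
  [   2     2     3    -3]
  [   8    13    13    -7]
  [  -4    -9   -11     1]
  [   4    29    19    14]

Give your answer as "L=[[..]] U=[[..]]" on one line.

L=[[1,0,0,0],[4,1,0,0],[-2,-1,1,0],[2,5,-2,1]] U=[[2,2,3,-3],[0,5,1,5],[0,0,-4,0],[0,0,0,-5]]

  row1 -= 4·row0 → [0,5,1,5]
  row2 -= -2·row0 → [0,-5,-5,-5]
  row3 -= 2·row0 → [0,25,13,20]
  row2 -= -1·row1 → [0,0,-4,0]
  row3 -= 5·row1 → [0,0,8,-5]
  row3 -= -2·row2 → [0,0,0,-5]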